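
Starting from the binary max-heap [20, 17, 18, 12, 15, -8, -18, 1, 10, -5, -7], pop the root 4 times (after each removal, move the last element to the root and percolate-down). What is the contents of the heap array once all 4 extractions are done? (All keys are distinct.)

extract-max #1 returns 20:
  remove root 20; move last element -7 to root → [-7, 17, 18, 12, 15, -8, -18, 1, 10, -5]
  -7 vs larger child 18 at index 2, swap → [18, 17, -7, 12, 15, -8, -18, 1, 10, -5]
extract-max #2 returns 18:
  remove root 18; move last element -5 to root → [-5, 17, -7, 12, 15, -8, -18, 1, 10]
  -5 vs larger child 17 at index 1, swap → [17, -5, -7, 12, 15, -8, -18, 1, 10]
  -5 vs larger child 15 at index 4, swap → [17, 15, -7, 12, -5, -8, -18, 1, 10]
extract-max #3 returns 17:
  remove root 17; move last element 10 to root → [10, 15, -7, 12, -5, -8, -18, 1]
  10 vs larger child 15 at index 1, swap → [15, 10, -7, 12, -5, -8, -18, 1]
  10 vs larger child 12 at index 3, swap → [15, 12, -7, 10, -5, -8, -18, 1]
extract-max #4 returns 15:
  remove root 15; move last element 1 to root → [1, 12, -7, 10, -5, -8, -18]
  1 vs larger child 12 at index 1, swap → [12, 1, -7, 10, -5, -8, -18]
  1 vs larger child 10 at index 3, swap → [12, 10, -7, 1, -5, -8, -18]

[12, 10, -7, 1, -5, -8, -18]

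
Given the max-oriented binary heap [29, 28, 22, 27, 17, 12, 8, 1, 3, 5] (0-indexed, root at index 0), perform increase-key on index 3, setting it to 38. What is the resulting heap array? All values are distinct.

set index 3 from 27 to 38 → [29, 28, 22, 38, 17, 12, 8, 1, 3, 5]
38 > parent 28 at index 1, swap → [29, 38, 22, 28, 17, 12, 8, 1, 3, 5]
38 > parent 29 at index 0, swap → [38, 29, 22, 28, 17, 12, 8, 1, 3, 5]

[38, 29, 22, 28, 17, 12, 8, 1, 3, 5]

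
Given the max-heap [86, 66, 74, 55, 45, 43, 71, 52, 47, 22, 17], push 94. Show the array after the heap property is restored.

[94, 66, 86, 55, 45, 74, 71, 52, 47, 22, 17, 43]

append 94 at index 11 → [86, 66, 74, 55, 45, 43, 71, 52, 47, 22, 17, 94]
94 > parent 43 at index 5, swap → [86, 66, 74, 55, 45, 94, 71, 52, 47, 22, 17, 43]
94 > parent 74 at index 2, swap → [86, 66, 94, 55, 45, 74, 71, 52, 47, 22, 17, 43]
94 > parent 86 at index 0, swap → [94, 66, 86, 55, 45, 74, 71, 52, 47, 22, 17, 43]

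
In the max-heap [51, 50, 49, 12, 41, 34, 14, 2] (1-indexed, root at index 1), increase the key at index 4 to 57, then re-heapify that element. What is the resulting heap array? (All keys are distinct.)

set index 4 from 12 to 57 → [51, 50, 49, 57, 41, 34, 14, 2]
57 > parent 50 at index 2, swap → [51, 57, 49, 50, 41, 34, 14, 2]
57 > parent 51 at index 1, swap → [57, 51, 49, 50, 41, 34, 14, 2]

[57, 51, 49, 50, 41, 34, 14, 2]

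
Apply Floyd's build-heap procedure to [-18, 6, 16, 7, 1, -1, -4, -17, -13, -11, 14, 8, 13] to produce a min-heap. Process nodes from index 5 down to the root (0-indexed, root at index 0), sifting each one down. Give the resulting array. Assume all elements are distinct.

sift down from index 5: already satisfies heap property
sift down from index 4:
  1 vs smaller child -11 at index 9, swap → [-18, 6, 16, 7, -11, -1, -4, -17, -13, 1, 14, 8, 13]
sift down from index 3:
  7 vs smaller child -17 at index 7, swap → [-18, 6, 16, -17, -11, -1, -4, 7, -13, 1, 14, 8, 13]
sift down from index 2:
  16 vs smaller child -4 at index 6, swap → [-18, 6, -4, -17, -11, -1, 16, 7, -13, 1, 14, 8, 13]
sift down from index 1:
  6 vs smaller child -17 at index 3, swap → [-18, -17, -4, 6, -11, -1, 16, 7, -13, 1, 14, 8, 13]
  6 vs smaller child -13 at index 8, swap → [-18, -17, -4, -13, -11, -1, 16, 7, 6, 1, 14, 8, 13]
sift down from index 0: already satisfies heap property

[-18, -17, -4, -13, -11, -1, 16, 7, 6, 1, 14, 8, 13]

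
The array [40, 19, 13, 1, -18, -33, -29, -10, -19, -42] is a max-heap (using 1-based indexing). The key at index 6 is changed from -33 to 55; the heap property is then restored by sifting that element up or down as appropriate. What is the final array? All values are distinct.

[55, 19, 40, 1, -18, 13, -29, -10, -19, -42]

set index 6 from -33 to 55 → [40, 19, 13, 1, -18, 55, -29, -10, -19, -42]
55 > parent 13 at index 3, swap → [40, 19, 55, 1, -18, 13, -29, -10, -19, -42]
55 > parent 40 at index 1, swap → [55, 19, 40, 1, -18, 13, -29, -10, -19, -42]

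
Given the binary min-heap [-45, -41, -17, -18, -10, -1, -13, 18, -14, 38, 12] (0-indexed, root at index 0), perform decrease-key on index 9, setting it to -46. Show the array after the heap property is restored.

[-46, -45, -17, -18, -41, -1, -13, 18, -14, -10, 12]

set index 9 from 38 to -46 → [-45, -41, -17, -18, -10, -1, -13, 18, -14, -46, 12]
-46 < parent -10 at index 4, swap → [-45, -41, -17, -18, -46, -1, -13, 18, -14, -10, 12]
-46 < parent -41 at index 1, swap → [-45, -46, -17, -18, -41, -1, -13, 18, -14, -10, 12]
-46 < parent -45 at index 0, swap → [-46, -45, -17, -18, -41, -1, -13, 18, -14, -10, 12]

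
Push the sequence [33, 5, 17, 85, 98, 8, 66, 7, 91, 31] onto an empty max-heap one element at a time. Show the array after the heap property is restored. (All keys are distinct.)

Insert 33:
  append 33 at index 0 → [33] (no swap needed)
Insert 5:
  append 5 at index 1 → [33, 5] (no swap needed)
Insert 17:
  append 17 at index 2 → [33, 5, 17] (no swap needed)
Insert 85:
  append 85 at index 3 → [33, 5, 17, 85]
  85 > parent 5 at index 1, swap → [33, 85, 17, 5]
  85 > parent 33 at index 0, swap → [85, 33, 17, 5]
Insert 98:
  append 98 at index 4 → [85, 33, 17, 5, 98]
  98 > parent 33 at index 1, swap → [85, 98, 17, 5, 33]
  98 > parent 85 at index 0, swap → [98, 85, 17, 5, 33]
Insert 8:
  append 8 at index 5 → [98, 85, 17, 5, 33, 8] (no swap needed)
Insert 66:
  append 66 at index 6 → [98, 85, 17, 5, 33, 8, 66]
  66 > parent 17 at index 2, swap → [98, 85, 66, 5, 33, 8, 17]
Insert 7:
  append 7 at index 7 → [98, 85, 66, 5, 33, 8, 17, 7]
  7 > parent 5 at index 3, swap → [98, 85, 66, 7, 33, 8, 17, 5]
Insert 91:
  append 91 at index 8 → [98, 85, 66, 7, 33, 8, 17, 5, 91]
  91 > parent 7 at index 3, swap → [98, 85, 66, 91, 33, 8, 17, 5, 7]
  91 > parent 85 at index 1, swap → [98, 91, 66, 85, 33, 8, 17, 5, 7]
Insert 31:
  append 31 at index 9 → [98, 91, 66, 85, 33, 8, 17, 5, 7, 31] (no swap needed)

[98, 91, 66, 85, 33, 8, 17, 5, 7, 31]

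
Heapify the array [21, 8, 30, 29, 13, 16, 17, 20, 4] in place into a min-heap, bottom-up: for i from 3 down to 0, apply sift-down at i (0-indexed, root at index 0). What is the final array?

sift down from index 3:
  29 vs smaller child 4 at index 8, swap → [21, 8, 30, 4, 13, 16, 17, 20, 29]
sift down from index 2:
  30 vs smaller child 16 at index 5, swap → [21, 8, 16, 4, 13, 30, 17, 20, 29]
sift down from index 1:
  8 vs smaller child 4 at index 3, swap → [21, 4, 16, 8, 13, 30, 17, 20, 29]
sift down from index 0:
  21 vs smaller child 4 at index 1, swap → [4, 21, 16, 8, 13, 30, 17, 20, 29]
  21 vs smaller child 8 at index 3, swap → [4, 8, 16, 21, 13, 30, 17, 20, 29]
  21 vs smaller child 20 at index 7, swap → [4, 8, 16, 20, 13, 30, 17, 21, 29]

[4, 8, 16, 20, 13, 30, 17, 21, 29]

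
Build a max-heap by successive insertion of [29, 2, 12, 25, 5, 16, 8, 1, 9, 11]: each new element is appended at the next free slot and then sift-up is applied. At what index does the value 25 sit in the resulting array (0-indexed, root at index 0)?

Insert 29:
  append 29 at index 0 → [29] (no swap needed)
Insert 2:
  append 2 at index 1 → [29, 2] (no swap needed)
Insert 12:
  append 12 at index 2 → [29, 2, 12] (no swap needed)
Insert 25:
  append 25 at index 3 → [29, 2, 12, 25]
  25 > parent 2 at index 1, swap → [29, 25, 12, 2]
Insert 5:
  append 5 at index 4 → [29, 25, 12, 2, 5] (no swap needed)
Insert 16:
  append 16 at index 5 → [29, 25, 12, 2, 5, 16]
  16 > parent 12 at index 2, swap → [29, 25, 16, 2, 5, 12]
Insert 8:
  append 8 at index 6 → [29, 25, 16, 2, 5, 12, 8] (no swap needed)
Insert 1:
  append 1 at index 7 → [29, 25, 16, 2, 5, 12, 8, 1] (no swap needed)
Insert 9:
  append 9 at index 8 → [29, 25, 16, 2, 5, 12, 8, 1, 9]
  9 > parent 2 at index 3, swap → [29, 25, 16, 9, 5, 12, 8, 1, 2]
Insert 11:
  append 11 at index 9 → [29, 25, 16, 9, 5, 12, 8, 1, 2, 11]
  11 > parent 5 at index 4, swap → [29, 25, 16, 9, 11, 12, 8, 1, 2, 5]
resulting array: [29, 25, 16, 9, 11, 12, 8, 1, 2, 5]

1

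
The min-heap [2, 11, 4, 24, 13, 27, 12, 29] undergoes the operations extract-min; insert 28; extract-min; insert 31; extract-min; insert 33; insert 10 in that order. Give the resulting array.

[10, 12, 27, 13, 28, 31, 29, 33, 24]

extract-min → returns 2:
  remove root 2; move last element 29 to root → [29, 11, 4, 24, 13, 27, 12]
  29 vs smaller child 4 at index 2, swap → [4, 11, 29, 24, 13, 27, 12]
  29 vs smaller child 12 at index 6, swap → [4, 11, 12, 24, 13, 27, 29]
insert 28:
  append 28 at index 7 → [4, 11, 12, 24, 13, 27, 29, 28] (no swap needed)
extract-min → returns 4:
  remove root 4; move last element 28 to root → [28, 11, 12, 24, 13, 27, 29]
  28 vs smaller child 11 at index 1, swap → [11, 28, 12, 24, 13, 27, 29]
  28 vs smaller child 13 at index 4, swap → [11, 13, 12, 24, 28, 27, 29]
insert 31:
  append 31 at index 7 → [11, 13, 12, 24, 28, 27, 29, 31] (no swap needed)
extract-min → returns 11:
  remove root 11; move last element 31 to root → [31, 13, 12, 24, 28, 27, 29]
  31 vs smaller child 12 at index 2, swap → [12, 13, 31, 24, 28, 27, 29]
  31 vs smaller child 27 at index 5, swap → [12, 13, 27, 24, 28, 31, 29]
insert 33:
  append 33 at index 7 → [12, 13, 27, 24, 28, 31, 29, 33] (no swap needed)
insert 10:
  append 10 at index 8 → [12, 13, 27, 24, 28, 31, 29, 33, 10]
  10 < parent 24 at index 3, swap → [12, 13, 27, 10, 28, 31, 29, 33, 24]
  10 < parent 13 at index 1, swap → [12, 10, 27, 13, 28, 31, 29, 33, 24]
  10 < parent 12 at index 0, swap → [10, 12, 27, 13, 28, 31, 29, 33, 24]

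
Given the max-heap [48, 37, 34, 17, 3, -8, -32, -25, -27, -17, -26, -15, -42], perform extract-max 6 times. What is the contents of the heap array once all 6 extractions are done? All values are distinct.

[-15, -17, -27, -25, -26, -42, -32]

extract-max #1 returns 48:
  remove root 48; move last element -42 to root → [-42, 37, 34, 17, 3, -8, -32, -25, -27, -17, -26, -15]
  -42 vs larger child 37 at index 1, swap → [37, -42, 34, 17, 3, -8, -32, -25, -27, -17, -26, -15]
  -42 vs larger child 17 at index 3, swap → [37, 17, 34, -42, 3, -8, -32, -25, -27, -17, -26, -15]
  -42 vs larger child -25 at index 7, swap → [37, 17, 34, -25, 3, -8, -32, -42, -27, -17, -26, -15]
extract-max #2 returns 37:
  remove root 37; move last element -15 to root → [-15, 17, 34, -25, 3, -8, -32, -42, -27, -17, -26]
  -15 vs larger child 34 at index 2, swap → [34, 17, -15, -25, 3, -8, -32, -42, -27, -17, -26]
  -15 vs larger child -8 at index 5, swap → [34, 17, -8, -25, 3, -15, -32, -42, -27, -17, -26]
extract-max #3 returns 34:
  remove root 34; move last element -26 to root → [-26, 17, -8, -25, 3, -15, -32, -42, -27, -17]
  -26 vs larger child 17 at index 1, swap → [17, -26, -8, -25, 3, -15, -32, -42, -27, -17]
  -26 vs larger child 3 at index 4, swap → [17, 3, -8, -25, -26, -15, -32, -42, -27, -17]
  -26 vs only child -17 at index 9, swap → [17, 3, -8, -25, -17, -15, -32, -42, -27, -26]
extract-max #4 returns 17:
  remove root 17; move last element -26 to root → [-26, 3, -8, -25, -17, -15, -32, -42, -27]
  -26 vs larger child 3 at index 1, swap → [3, -26, -8, -25, -17, -15, -32, -42, -27]
  -26 vs larger child -17 at index 4, swap → [3, -17, -8, -25, -26, -15, -32, -42, -27]
extract-max #5 returns 3:
  remove root 3; move last element -27 to root → [-27, -17, -8, -25, -26, -15, -32, -42]
  -27 vs larger child -8 at index 2, swap → [-8, -17, -27, -25, -26, -15, -32, -42]
  -27 vs larger child -15 at index 5, swap → [-8, -17, -15, -25, -26, -27, -32, -42]
extract-max #6 returns -8:
  remove root -8; move last element -42 to root → [-42, -17, -15, -25, -26, -27, -32]
  -42 vs larger child -15 at index 2, swap → [-15, -17, -42, -25, -26, -27, -32]
  -42 vs larger child -27 at index 5, swap → [-15, -17, -27, -25, -26, -42, -32]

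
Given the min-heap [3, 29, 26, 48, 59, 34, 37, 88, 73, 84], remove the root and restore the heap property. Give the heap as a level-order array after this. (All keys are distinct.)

remove root 3; move last element 84 to root → [84, 29, 26, 48, 59, 34, 37, 88, 73]
84 vs smaller child 26 at index 2, swap → [26, 29, 84, 48, 59, 34, 37, 88, 73]
84 vs smaller child 34 at index 5, swap → [26, 29, 34, 48, 59, 84, 37, 88, 73]

[26, 29, 34, 48, 59, 84, 37, 88, 73]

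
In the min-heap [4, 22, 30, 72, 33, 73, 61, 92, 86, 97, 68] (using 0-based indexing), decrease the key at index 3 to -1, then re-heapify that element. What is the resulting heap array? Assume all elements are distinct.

[-1, 4, 30, 22, 33, 73, 61, 92, 86, 97, 68]

set index 3 from 72 to -1 → [4, 22, 30, -1, 33, 73, 61, 92, 86, 97, 68]
-1 < parent 22 at index 1, swap → [4, -1, 30, 22, 33, 73, 61, 92, 86, 97, 68]
-1 < parent 4 at index 0, swap → [-1, 4, 30, 22, 33, 73, 61, 92, 86, 97, 68]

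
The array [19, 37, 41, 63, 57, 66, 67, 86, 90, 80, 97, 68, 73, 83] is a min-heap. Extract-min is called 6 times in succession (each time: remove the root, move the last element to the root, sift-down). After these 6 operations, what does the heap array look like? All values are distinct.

[67, 73, 68, 86, 80, 90, 83, 97]

extract-min #1 returns 19:
  remove root 19; move last element 83 to root → [83, 37, 41, 63, 57, 66, 67, 86, 90, 80, 97, 68, 73]
  83 vs smaller child 37 at index 1, swap → [37, 83, 41, 63, 57, 66, 67, 86, 90, 80, 97, 68, 73]
  83 vs smaller child 57 at index 4, swap → [37, 57, 41, 63, 83, 66, 67, 86, 90, 80, 97, 68, 73]
  83 vs smaller child 80 at index 9, swap → [37, 57, 41, 63, 80, 66, 67, 86, 90, 83, 97, 68, 73]
extract-min #2 returns 37:
  remove root 37; move last element 73 to root → [73, 57, 41, 63, 80, 66, 67, 86, 90, 83, 97, 68]
  73 vs smaller child 41 at index 2, swap → [41, 57, 73, 63, 80, 66, 67, 86, 90, 83, 97, 68]
  73 vs smaller child 66 at index 5, swap → [41, 57, 66, 63, 80, 73, 67, 86, 90, 83, 97, 68]
  73 vs only child 68 at index 11, swap → [41, 57, 66, 63, 80, 68, 67, 86, 90, 83, 97, 73]
extract-min #3 returns 41:
  remove root 41; move last element 73 to root → [73, 57, 66, 63, 80, 68, 67, 86, 90, 83, 97]
  73 vs smaller child 57 at index 1, swap → [57, 73, 66, 63, 80, 68, 67, 86, 90, 83, 97]
  73 vs smaller child 63 at index 3, swap → [57, 63, 66, 73, 80, 68, 67, 86, 90, 83, 97]
extract-min #4 returns 57:
  remove root 57; move last element 97 to root → [97, 63, 66, 73, 80, 68, 67, 86, 90, 83]
  97 vs smaller child 63 at index 1, swap → [63, 97, 66, 73, 80, 68, 67, 86, 90, 83]
  97 vs smaller child 73 at index 3, swap → [63, 73, 66, 97, 80, 68, 67, 86, 90, 83]
  97 vs smaller child 86 at index 7, swap → [63, 73, 66, 86, 80, 68, 67, 97, 90, 83]
extract-min #5 returns 63:
  remove root 63; move last element 83 to root → [83, 73, 66, 86, 80, 68, 67, 97, 90]
  83 vs smaller child 66 at index 2, swap → [66, 73, 83, 86, 80, 68, 67, 97, 90]
  83 vs smaller child 67 at index 6, swap → [66, 73, 67, 86, 80, 68, 83, 97, 90]
extract-min #6 returns 66:
  remove root 66; move last element 90 to root → [90, 73, 67, 86, 80, 68, 83, 97]
  90 vs smaller child 67 at index 2, swap → [67, 73, 90, 86, 80, 68, 83, 97]
  90 vs smaller child 68 at index 5, swap → [67, 73, 68, 86, 80, 90, 83, 97]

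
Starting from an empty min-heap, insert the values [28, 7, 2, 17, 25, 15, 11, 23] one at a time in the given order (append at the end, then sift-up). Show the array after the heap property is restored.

[2, 17, 7, 23, 25, 15, 11, 28]

Insert 28:
  append 28 at index 0 → [28] (no swap needed)
Insert 7:
  append 7 at index 1 → [28, 7]
  7 < parent 28 at index 0, swap → [7, 28]
Insert 2:
  append 2 at index 2 → [7, 28, 2]
  2 < parent 7 at index 0, swap → [2, 28, 7]
Insert 17:
  append 17 at index 3 → [2, 28, 7, 17]
  17 < parent 28 at index 1, swap → [2, 17, 7, 28]
Insert 25:
  append 25 at index 4 → [2, 17, 7, 28, 25] (no swap needed)
Insert 15:
  append 15 at index 5 → [2, 17, 7, 28, 25, 15] (no swap needed)
Insert 11:
  append 11 at index 6 → [2, 17, 7, 28, 25, 15, 11] (no swap needed)
Insert 23:
  append 23 at index 7 → [2, 17, 7, 28, 25, 15, 11, 23]
  23 < parent 28 at index 3, swap → [2, 17, 7, 23, 25, 15, 11, 28]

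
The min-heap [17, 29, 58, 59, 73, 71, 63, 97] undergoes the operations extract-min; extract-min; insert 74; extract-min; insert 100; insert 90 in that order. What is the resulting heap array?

[59, 73, 63, 90, 74, 71, 100, 97]

extract-min → returns 17:
  remove root 17; move last element 97 to root → [97, 29, 58, 59, 73, 71, 63]
  97 vs smaller child 29 at index 1, swap → [29, 97, 58, 59, 73, 71, 63]
  97 vs smaller child 59 at index 3, swap → [29, 59, 58, 97, 73, 71, 63]
extract-min → returns 29:
  remove root 29; move last element 63 to root → [63, 59, 58, 97, 73, 71]
  63 vs smaller child 58 at index 2, swap → [58, 59, 63, 97, 73, 71]
insert 74:
  append 74 at index 6 → [58, 59, 63, 97, 73, 71, 74] (no swap needed)
extract-min → returns 58:
  remove root 58; move last element 74 to root → [74, 59, 63, 97, 73, 71]
  74 vs smaller child 59 at index 1, swap → [59, 74, 63, 97, 73, 71]
  74 vs smaller child 73 at index 4, swap → [59, 73, 63, 97, 74, 71]
insert 100:
  append 100 at index 6 → [59, 73, 63, 97, 74, 71, 100] (no swap needed)
insert 90:
  append 90 at index 7 → [59, 73, 63, 97, 74, 71, 100, 90]
  90 < parent 97 at index 3, swap → [59, 73, 63, 90, 74, 71, 100, 97]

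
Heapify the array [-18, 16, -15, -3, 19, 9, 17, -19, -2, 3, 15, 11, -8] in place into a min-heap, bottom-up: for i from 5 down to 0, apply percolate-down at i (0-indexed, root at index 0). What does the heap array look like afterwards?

[-19, -18, -15, -3, 3, -8, 17, 16, -2, 19, 15, 11, 9]

sift down from index 5:
  9 vs smaller child -8 at index 12, swap → [-18, 16, -15, -3, 19, -8, 17, -19, -2, 3, 15, 11, 9]
sift down from index 4:
  19 vs smaller child 3 at index 9, swap → [-18, 16, -15, -3, 3, -8, 17, -19, -2, 19, 15, 11, 9]
sift down from index 3:
  -3 vs smaller child -19 at index 7, swap → [-18, 16, -15, -19, 3, -8, 17, -3, -2, 19, 15, 11, 9]
sift down from index 2: already satisfies heap property
sift down from index 1:
  16 vs smaller child -19 at index 3, swap → [-18, -19, -15, 16, 3, -8, 17, -3, -2, 19, 15, 11, 9]
  16 vs smaller child -3 at index 7, swap → [-18, -19, -15, -3, 3, -8, 17, 16, -2, 19, 15, 11, 9]
sift down from index 0:
  -18 vs smaller child -19 at index 1, swap → [-19, -18, -15, -3, 3, -8, 17, 16, -2, 19, 15, 11, 9]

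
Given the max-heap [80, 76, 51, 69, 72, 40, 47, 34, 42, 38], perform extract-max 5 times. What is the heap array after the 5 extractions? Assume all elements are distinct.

[47, 42, 40, 34, 38]

extract-max #1 returns 80:
  remove root 80; move last element 38 to root → [38, 76, 51, 69, 72, 40, 47, 34, 42]
  38 vs larger child 76 at index 1, swap → [76, 38, 51, 69, 72, 40, 47, 34, 42]
  38 vs larger child 72 at index 4, swap → [76, 72, 51, 69, 38, 40, 47, 34, 42]
extract-max #2 returns 76:
  remove root 76; move last element 42 to root → [42, 72, 51, 69, 38, 40, 47, 34]
  42 vs larger child 72 at index 1, swap → [72, 42, 51, 69, 38, 40, 47, 34]
  42 vs larger child 69 at index 3, swap → [72, 69, 51, 42, 38, 40, 47, 34]
extract-max #3 returns 72:
  remove root 72; move last element 34 to root → [34, 69, 51, 42, 38, 40, 47]
  34 vs larger child 69 at index 1, swap → [69, 34, 51, 42, 38, 40, 47]
  34 vs larger child 42 at index 3, swap → [69, 42, 51, 34, 38, 40, 47]
extract-max #4 returns 69:
  remove root 69; move last element 47 to root → [47, 42, 51, 34, 38, 40]
  47 vs larger child 51 at index 2, swap → [51, 42, 47, 34, 38, 40]
extract-max #5 returns 51:
  remove root 51; move last element 40 to root → [40, 42, 47, 34, 38]
  40 vs larger child 47 at index 2, swap → [47, 42, 40, 34, 38]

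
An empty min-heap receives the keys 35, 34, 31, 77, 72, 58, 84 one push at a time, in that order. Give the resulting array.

Insert 35:
  append 35 at index 0 → [35] (no swap needed)
Insert 34:
  append 34 at index 1 → [35, 34]
  34 < parent 35 at index 0, swap → [34, 35]
Insert 31:
  append 31 at index 2 → [34, 35, 31]
  31 < parent 34 at index 0, swap → [31, 35, 34]
Insert 77:
  append 77 at index 3 → [31, 35, 34, 77] (no swap needed)
Insert 72:
  append 72 at index 4 → [31, 35, 34, 77, 72] (no swap needed)
Insert 58:
  append 58 at index 5 → [31, 35, 34, 77, 72, 58] (no swap needed)
Insert 84:
  append 84 at index 6 → [31, 35, 34, 77, 72, 58, 84] (no swap needed)

[31, 35, 34, 77, 72, 58, 84]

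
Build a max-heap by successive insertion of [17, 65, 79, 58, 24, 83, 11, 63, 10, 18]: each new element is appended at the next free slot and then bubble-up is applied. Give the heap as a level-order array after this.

[83, 63, 79, 58, 24, 65, 11, 17, 10, 18]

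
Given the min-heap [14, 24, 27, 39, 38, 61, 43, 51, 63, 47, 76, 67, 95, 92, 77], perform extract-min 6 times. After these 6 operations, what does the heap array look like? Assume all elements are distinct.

extract-min #1 returns 14:
  remove root 14; move last element 77 to root → [77, 24, 27, 39, 38, 61, 43, 51, 63, 47, 76, 67, 95, 92]
  77 vs smaller child 24 at index 1, swap → [24, 77, 27, 39, 38, 61, 43, 51, 63, 47, 76, 67, 95, 92]
  77 vs smaller child 38 at index 4, swap → [24, 38, 27, 39, 77, 61, 43, 51, 63, 47, 76, 67, 95, 92]
  77 vs smaller child 47 at index 9, swap → [24, 38, 27, 39, 47, 61, 43, 51, 63, 77, 76, 67, 95, 92]
extract-min #2 returns 24:
  remove root 24; move last element 92 to root → [92, 38, 27, 39, 47, 61, 43, 51, 63, 77, 76, 67, 95]
  92 vs smaller child 27 at index 2, swap → [27, 38, 92, 39, 47, 61, 43, 51, 63, 77, 76, 67, 95]
  92 vs smaller child 43 at index 6, swap → [27, 38, 43, 39, 47, 61, 92, 51, 63, 77, 76, 67, 95]
extract-min #3 returns 27:
  remove root 27; move last element 95 to root → [95, 38, 43, 39, 47, 61, 92, 51, 63, 77, 76, 67]
  95 vs smaller child 38 at index 1, swap → [38, 95, 43, 39, 47, 61, 92, 51, 63, 77, 76, 67]
  95 vs smaller child 39 at index 3, swap → [38, 39, 43, 95, 47, 61, 92, 51, 63, 77, 76, 67]
  95 vs smaller child 51 at index 7, swap → [38, 39, 43, 51, 47, 61, 92, 95, 63, 77, 76, 67]
extract-min #4 returns 38:
  remove root 38; move last element 67 to root → [67, 39, 43, 51, 47, 61, 92, 95, 63, 77, 76]
  67 vs smaller child 39 at index 1, swap → [39, 67, 43, 51, 47, 61, 92, 95, 63, 77, 76]
  67 vs smaller child 47 at index 4, swap → [39, 47, 43, 51, 67, 61, 92, 95, 63, 77, 76]
extract-min #5 returns 39:
  remove root 39; move last element 76 to root → [76, 47, 43, 51, 67, 61, 92, 95, 63, 77]
  76 vs smaller child 43 at index 2, swap → [43, 47, 76, 51, 67, 61, 92, 95, 63, 77]
  76 vs smaller child 61 at index 5, swap → [43, 47, 61, 51, 67, 76, 92, 95, 63, 77]
extract-min #6 returns 43:
  remove root 43; move last element 77 to root → [77, 47, 61, 51, 67, 76, 92, 95, 63]
  77 vs smaller child 47 at index 1, swap → [47, 77, 61, 51, 67, 76, 92, 95, 63]
  77 vs smaller child 51 at index 3, swap → [47, 51, 61, 77, 67, 76, 92, 95, 63]
  77 vs smaller child 63 at index 8, swap → [47, 51, 61, 63, 67, 76, 92, 95, 77]

[47, 51, 61, 63, 67, 76, 92, 95, 77]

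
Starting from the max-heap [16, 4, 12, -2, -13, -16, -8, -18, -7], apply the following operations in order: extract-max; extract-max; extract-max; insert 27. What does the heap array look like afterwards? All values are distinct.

extract-max → returns 16:
  remove root 16; move last element -7 to root → [-7, 4, 12, -2, -13, -16, -8, -18]
  -7 vs larger child 12 at index 2, swap → [12, 4, -7, -2, -13, -16, -8, -18]
extract-max → returns 12:
  remove root 12; move last element -18 to root → [-18, 4, -7, -2, -13, -16, -8]
  -18 vs larger child 4 at index 1, swap → [4, -18, -7, -2, -13, -16, -8]
  -18 vs larger child -2 at index 3, swap → [4, -2, -7, -18, -13, -16, -8]
extract-max → returns 4:
  remove root 4; move last element -8 to root → [-8, -2, -7, -18, -13, -16]
  -8 vs larger child -2 at index 1, swap → [-2, -8, -7, -18, -13, -16]
insert 27:
  append 27 at index 6 → [-2, -8, -7, -18, -13, -16, 27]
  27 > parent -7 at index 2, swap → [-2, -8, 27, -18, -13, -16, -7]
  27 > parent -2 at index 0, swap → [27, -8, -2, -18, -13, -16, -7]

[27, -8, -2, -18, -13, -16, -7]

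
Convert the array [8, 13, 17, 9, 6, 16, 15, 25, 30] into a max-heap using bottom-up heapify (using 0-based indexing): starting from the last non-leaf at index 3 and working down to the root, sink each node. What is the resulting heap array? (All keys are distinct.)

[30, 25, 17, 13, 6, 16, 15, 8, 9]

sift down from index 3:
  9 vs larger child 30 at index 8, swap → [8, 13, 17, 30, 6, 16, 15, 25, 9]
sift down from index 2: already satisfies heap property
sift down from index 1:
  13 vs larger child 30 at index 3, swap → [8, 30, 17, 13, 6, 16, 15, 25, 9]
  13 vs larger child 25 at index 7, swap → [8, 30, 17, 25, 6, 16, 15, 13, 9]
sift down from index 0:
  8 vs larger child 30 at index 1, swap → [30, 8, 17, 25, 6, 16, 15, 13, 9]
  8 vs larger child 25 at index 3, swap → [30, 25, 17, 8, 6, 16, 15, 13, 9]
  8 vs larger child 13 at index 7, swap → [30, 25, 17, 13, 6, 16, 15, 8, 9]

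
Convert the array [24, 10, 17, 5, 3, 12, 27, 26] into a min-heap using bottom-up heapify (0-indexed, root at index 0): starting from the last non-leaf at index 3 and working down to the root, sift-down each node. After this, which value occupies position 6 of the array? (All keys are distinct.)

sift down from index 3: already satisfies heap property
sift down from index 2:
  17 vs smaller child 12 at index 5, swap → [24, 10, 12, 5, 3, 17, 27, 26]
sift down from index 1:
  10 vs smaller child 3 at index 4, swap → [24, 3, 12, 5, 10, 17, 27, 26]
sift down from index 0:
  24 vs smaller child 3 at index 1, swap → [3, 24, 12, 5, 10, 17, 27, 26]
  24 vs smaller child 5 at index 3, swap → [3, 5, 12, 24, 10, 17, 27, 26]
resulting array: [3, 5, 12, 24, 10, 17, 27, 26]

27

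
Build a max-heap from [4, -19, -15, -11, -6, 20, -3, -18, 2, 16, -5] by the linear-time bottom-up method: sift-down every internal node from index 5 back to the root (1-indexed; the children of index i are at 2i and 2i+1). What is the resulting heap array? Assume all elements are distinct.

sift down from index 5:
  -6 vs larger child 16 at index 10, swap → [4, -19, -15, -11, 16, 20, -3, -18, 2, -6, -5]
sift down from index 4:
  -11 vs larger child 2 at index 9, swap → [4, -19, -15, 2, 16, 20, -3, -18, -11, -6, -5]
sift down from index 3:
  -15 vs larger child 20 at index 6, swap → [4, -19, 20, 2, 16, -15, -3, -18, -11, -6, -5]
sift down from index 2:
  -19 vs larger child 16 at index 5, swap → [4, 16, 20, 2, -19, -15, -3, -18, -11, -6, -5]
  -19 vs larger child -5 at index 11, swap → [4, 16, 20, 2, -5, -15, -3, -18, -11, -6, -19]
sift down from index 1:
  4 vs larger child 20 at index 3, swap → [20, 16, 4, 2, -5, -15, -3, -18, -11, -6, -19]

[20, 16, 4, 2, -5, -15, -3, -18, -11, -6, -19]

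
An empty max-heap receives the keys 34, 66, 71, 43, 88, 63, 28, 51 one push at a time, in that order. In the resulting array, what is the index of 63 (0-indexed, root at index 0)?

Insert 34:
  append 34 at index 0 → [34] (no swap needed)
Insert 66:
  append 66 at index 1 → [34, 66]
  66 > parent 34 at index 0, swap → [66, 34]
Insert 71:
  append 71 at index 2 → [66, 34, 71]
  71 > parent 66 at index 0, swap → [71, 34, 66]
Insert 43:
  append 43 at index 3 → [71, 34, 66, 43]
  43 > parent 34 at index 1, swap → [71, 43, 66, 34]
Insert 88:
  append 88 at index 4 → [71, 43, 66, 34, 88]
  88 > parent 43 at index 1, swap → [71, 88, 66, 34, 43]
  88 > parent 71 at index 0, swap → [88, 71, 66, 34, 43]
Insert 63:
  append 63 at index 5 → [88, 71, 66, 34, 43, 63] (no swap needed)
Insert 28:
  append 28 at index 6 → [88, 71, 66, 34, 43, 63, 28] (no swap needed)
Insert 51:
  append 51 at index 7 → [88, 71, 66, 34, 43, 63, 28, 51]
  51 > parent 34 at index 3, swap → [88, 71, 66, 51, 43, 63, 28, 34]
resulting array: [88, 71, 66, 51, 43, 63, 28, 34]

5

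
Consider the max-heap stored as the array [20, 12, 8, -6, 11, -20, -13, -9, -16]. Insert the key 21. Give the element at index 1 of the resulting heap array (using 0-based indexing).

20

append 21 at index 9 → [20, 12, 8, -6, 11, -20, -13, -9, -16, 21]
21 > parent 11 at index 4, swap → [20, 12, 8, -6, 21, -20, -13, -9, -16, 11]
21 > parent 12 at index 1, swap → [20, 21, 8, -6, 12, -20, -13, -9, -16, 11]
21 > parent 20 at index 0, swap → [21, 20, 8, -6, 12, -20, -13, -9, -16, 11]
resulting array: [21, 20, 8, -6, 12, -20, -13, -9, -16, 11]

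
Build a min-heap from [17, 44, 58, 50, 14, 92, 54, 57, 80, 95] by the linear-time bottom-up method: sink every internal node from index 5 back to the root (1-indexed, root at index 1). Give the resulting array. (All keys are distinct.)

[14, 17, 54, 50, 44, 92, 58, 57, 80, 95]

sift down from index 5: already satisfies heap property
sift down from index 4: already satisfies heap property
sift down from index 3:
  58 vs smaller child 54 at index 7, swap → [17, 44, 54, 50, 14, 92, 58, 57, 80, 95]
sift down from index 2:
  44 vs smaller child 14 at index 5, swap → [17, 14, 54, 50, 44, 92, 58, 57, 80, 95]
sift down from index 1:
  17 vs smaller child 14 at index 2, swap → [14, 17, 54, 50, 44, 92, 58, 57, 80, 95]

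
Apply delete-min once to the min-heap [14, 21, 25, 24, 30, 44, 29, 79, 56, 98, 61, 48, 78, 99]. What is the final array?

remove root 14; move last element 99 to root → [99, 21, 25, 24, 30, 44, 29, 79, 56, 98, 61, 48, 78]
99 vs smaller child 21 at index 1, swap → [21, 99, 25, 24, 30, 44, 29, 79, 56, 98, 61, 48, 78]
99 vs smaller child 24 at index 3, swap → [21, 24, 25, 99, 30, 44, 29, 79, 56, 98, 61, 48, 78]
99 vs smaller child 56 at index 8, swap → [21, 24, 25, 56, 30, 44, 29, 79, 99, 98, 61, 48, 78]

[21, 24, 25, 56, 30, 44, 29, 79, 99, 98, 61, 48, 78]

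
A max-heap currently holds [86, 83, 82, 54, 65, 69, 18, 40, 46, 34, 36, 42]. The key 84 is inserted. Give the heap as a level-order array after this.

[86, 83, 84, 54, 65, 82, 18, 40, 46, 34, 36, 42, 69]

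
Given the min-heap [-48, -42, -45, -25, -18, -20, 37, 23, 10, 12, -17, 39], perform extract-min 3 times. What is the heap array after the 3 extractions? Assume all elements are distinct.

[-25, -18, -20, -17, 12, 39, 37, 23, 10]

extract-min #1 returns -48:
  remove root -48; move last element 39 to root → [39, -42, -45, -25, -18, -20, 37, 23, 10, 12, -17]
  39 vs smaller child -45 at index 2, swap → [-45, -42, 39, -25, -18, -20, 37, 23, 10, 12, -17]
  39 vs smaller child -20 at index 5, swap → [-45, -42, -20, -25, -18, 39, 37, 23, 10, 12, -17]
extract-min #2 returns -45:
  remove root -45; move last element -17 to root → [-17, -42, -20, -25, -18, 39, 37, 23, 10, 12]
  -17 vs smaller child -42 at index 1, swap → [-42, -17, -20, -25, -18, 39, 37, 23, 10, 12]
  -17 vs smaller child -25 at index 3, swap → [-42, -25, -20, -17, -18, 39, 37, 23, 10, 12]
extract-min #3 returns -42:
  remove root -42; move last element 12 to root → [12, -25, -20, -17, -18, 39, 37, 23, 10]
  12 vs smaller child -25 at index 1, swap → [-25, 12, -20, -17, -18, 39, 37, 23, 10]
  12 vs smaller child -18 at index 4, swap → [-25, -18, -20, -17, 12, 39, 37, 23, 10]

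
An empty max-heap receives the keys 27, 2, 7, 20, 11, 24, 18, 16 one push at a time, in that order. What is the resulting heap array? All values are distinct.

[27, 20, 24, 16, 11, 7, 18, 2]

Insert 27:
  append 27 at index 0 → [27] (no swap needed)
Insert 2:
  append 2 at index 1 → [27, 2] (no swap needed)
Insert 7:
  append 7 at index 2 → [27, 2, 7] (no swap needed)
Insert 20:
  append 20 at index 3 → [27, 2, 7, 20]
  20 > parent 2 at index 1, swap → [27, 20, 7, 2]
Insert 11:
  append 11 at index 4 → [27, 20, 7, 2, 11] (no swap needed)
Insert 24:
  append 24 at index 5 → [27, 20, 7, 2, 11, 24]
  24 > parent 7 at index 2, swap → [27, 20, 24, 2, 11, 7]
Insert 18:
  append 18 at index 6 → [27, 20, 24, 2, 11, 7, 18] (no swap needed)
Insert 16:
  append 16 at index 7 → [27, 20, 24, 2, 11, 7, 18, 16]
  16 > parent 2 at index 3, swap → [27, 20, 24, 16, 11, 7, 18, 2]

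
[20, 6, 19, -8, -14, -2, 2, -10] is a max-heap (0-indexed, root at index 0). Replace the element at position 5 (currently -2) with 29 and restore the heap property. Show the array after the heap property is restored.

[29, 6, 20, -8, -14, 19, 2, -10]

set index 5 from -2 to 29 → [20, 6, 19, -8, -14, 29, 2, -10]
29 > parent 19 at index 2, swap → [20, 6, 29, -8, -14, 19, 2, -10]
29 > parent 20 at index 0, swap → [29, 6, 20, -8, -14, 19, 2, -10]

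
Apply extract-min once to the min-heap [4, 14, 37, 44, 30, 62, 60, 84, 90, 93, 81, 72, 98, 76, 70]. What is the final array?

[14, 30, 37, 44, 70, 62, 60, 84, 90, 93, 81, 72, 98, 76]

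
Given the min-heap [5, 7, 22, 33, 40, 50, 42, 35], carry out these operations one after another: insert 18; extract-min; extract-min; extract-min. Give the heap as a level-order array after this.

insert 18:
  append 18 at index 8 → [5, 7, 22, 33, 40, 50, 42, 35, 18]
  18 < parent 33 at index 3, swap → [5, 7, 22, 18, 40, 50, 42, 35, 33]
extract-min → returns 5:
  remove root 5; move last element 33 to root → [33, 7, 22, 18, 40, 50, 42, 35]
  33 vs smaller child 7 at index 1, swap → [7, 33, 22, 18, 40, 50, 42, 35]
  33 vs smaller child 18 at index 3, swap → [7, 18, 22, 33, 40, 50, 42, 35]
extract-min → returns 7:
  remove root 7; move last element 35 to root → [35, 18, 22, 33, 40, 50, 42]
  35 vs smaller child 18 at index 1, swap → [18, 35, 22, 33, 40, 50, 42]
  35 vs smaller child 33 at index 3, swap → [18, 33, 22, 35, 40, 50, 42]
extract-min → returns 18:
  remove root 18; move last element 42 to root → [42, 33, 22, 35, 40, 50]
  42 vs smaller child 22 at index 2, swap → [22, 33, 42, 35, 40, 50]

[22, 33, 42, 35, 40, 50]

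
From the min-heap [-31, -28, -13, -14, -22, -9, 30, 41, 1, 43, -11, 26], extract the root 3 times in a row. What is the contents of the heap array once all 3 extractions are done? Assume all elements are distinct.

extract-min #1 returns -31:
  remove root -31; move last element 26 to root → [26, -28, -13, -14, -22, -9, 30, 41, 1, 43, -11]
  26 vs smaller child -28 at index 1, swap → [-28, 26, -13, -14, -22, -9, 30, 41, 1, 43, -11]
  26 vs smaller child -22 at index 4, swap → [-28, -22, -13, -14, 26, -9, 30, 41, 1, 43, -11]
  26 vs smaller child -11 at index 10, swap → [-28, -22, -13, -14, -11, -9, 30, 41, 1, 43, 26]
extract-min #2 returns -28:
  remove root -28; move last element 26 to root → [26, -22, -13, -14, -11, -9, 30, 41, 1, 43]
  26 vs smaller child -22 at index 1, swap → [-22, 26, -13, -14, -11, -9, 30, 41, 1, 43]
  26 vs smaller child -14 at index 3, swap → [-22, -14, -13, 26, -11, -9, 30, 41, 1, 43]
  26 vs smaller child 1 at index 8, swap → [-22, -14, -13, 1, -11, -9, 30, 41, 26, 43]
extract-min #3 returns -22:
  remove root -22; move last element 43 to root → [43, -14, -13, 1, -11, -9, 30, 41, 26]
  43 vs smaller child -14 at index 1, swap → [-14, 43, -13, 1, -11, -9, 30, 41, 26]
  43 vs smaller child -11 at index 4, swap → [-14, -11, -13, 1, 43, -9, 30, 41, 26]

[-14, -11, -13, 1, 43, -9, 30, 41, 26]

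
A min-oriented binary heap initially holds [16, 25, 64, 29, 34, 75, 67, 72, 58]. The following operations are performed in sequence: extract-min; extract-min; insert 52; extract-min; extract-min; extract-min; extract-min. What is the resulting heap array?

extract-min → returns 16:
  remove root 16; move last element 58 to root → [58, 25, 64, 29, 34, 75, 67, 72]
  58 vs smaller child 25 at index 1, swap → [25, 58, 64, 29, 34, 75, 67, 72]
  58 vs smaller child 29 at index 3, swap → [25, 29, 64, 58, 34, 75, 67, 72]
extract-min → returns 25:
  remove root 25; move last element 72 to root → [72, 29, 64, 58, 34, 75, 67]
  72 vs smaller child 29 at index 1, swap → [29, 72, 64, 58, 34, 75, 67]
  72 vs smaller child 34 at index 4, swap → [29, 34, 64, 58, 72, 75, 67]
insert 52:
  append 52 at index 7 → [29, 34, 64, 58, 72, 75, 67, 52]
  52 < parent 58 at index 3, swap → [29, 34, 64, 52, 72, 75, 67, 58]
extract-min → returns 29:
  remove root 29; move last element 58 to root → [58, 34, 64, 52, 72, 75, 67]
  58 vs smaller child 34 at index 1, swap → [34, 58, 64, 52, 72, 75, 67]
  58 vs smaller child 52 at index 3, swap → [34, 52, 64, 58, 72, 75, 67]
extract-min → returns 34:
  remove root 34; move last element 67 to root → [67, 52, 64, 58, 72, 75]
  67 vs smaller child 52 at index 1, swap → [52, 67, 64, 58, 72, 75]
  67 vs smaller child 58 at index 3, swap → [52, 58, 64, 67, 72, 75]
extract-min → returns 52:
  remove root 52; move last element 75 to root → [75, 58, 64, 67, 72]
  75 vs smaller child 58 at index 1, swap → [58, 75, 64, 67, 72]
  75 vs smaller child 67 at index 3, swap → [58, 67, 64, 75, 72]
extract-min → returns 58:
  remove root 58; move last element 72 to root → [72, 67, 64, 75]
  72 vs smaller child 64 at index 2, swap → [64, 67, 72, 75]

[64, 67, 72, 75]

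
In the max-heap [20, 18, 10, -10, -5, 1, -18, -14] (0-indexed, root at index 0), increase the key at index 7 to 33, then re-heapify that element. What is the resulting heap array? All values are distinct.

[33, 20, 10, 18, -5, 1, -18, -10]

set index 7 from -14 to 33 → [20, 18, 10, -10, -5, 1, -18, 33]
33 > parent -10 at index 3, swap → [20, 18, 10, 33, -5, 1, -18, -10]
33 > parent 18 at index 1, swap → [20, 33, 10, 18, -5, 1, -18, -10]
33 > parent 20 at index 0, swap → [33, 20, 10, 18, -5, 1, -18, -10]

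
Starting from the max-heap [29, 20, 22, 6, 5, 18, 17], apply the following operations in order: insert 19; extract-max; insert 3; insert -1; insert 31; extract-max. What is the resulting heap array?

[22, 20, 18, 19, 5, 6, 17, 3, -1]

insert 19:
  append 19 at index 7 → [29, 20, 22, 6, 5, 18, 17, 19]
  19 > parent 6 at index 3, swap → [29, 20, 22, 19, 5, 18, 17, 6]
extract-max → returns 29:
  remove root 29; move last element 6 to root → [6, 20, 22, 19, 5, 18, 17]
  6 vs larger child 22 at index 2, swap → [22, 20, 6, 19, 5, 18, 17]
  6 vs larger child 18 at index 5, swap → [22, 20, 18, 19, 5, 6, 17]
insert 3:
  append 3 at index 7 → [22, 20, 18, 19, 5, 6, 17, 3] (no swap needed)
insert -1:
  append -1 at index 8 → [22, 20, 18, 19, 5, 6, 17, 3, -1] (no swap needed)
insert 31:
  append 31 at index 9 → [22, 20, 18, 19, 5, 6, 17, 3, -1, 31]
  31 > parent 5 at index 4, swap → [22, 20, 18, 19, 31, 6, 17, 3, -1, 5]
  31 > parent 20 at index 1, swap → [22, 31, 18, 19, 20, 6, 17, 3, -1, 5]
  31 > parent 22 at index 0, swap → [31, 22, 18, 19, 20, 6, 17, 3, -1, 5]
extract-max → returns 31:
  remove root 31; move last element 5 to root → [5, 22, 18, 19, 20, 6, 17, 3, -1]
  5 vs larger child 22 at index 1, swap → [22, 5, 18, 19, 20, 6, 17, 3, -1]
  5 vs larger child 20 at index 4, swap → [22, 20, 18, 19, 5, 6, 17, 3, -1]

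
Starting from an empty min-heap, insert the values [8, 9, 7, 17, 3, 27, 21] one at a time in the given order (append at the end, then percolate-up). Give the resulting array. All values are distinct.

[3, 7, 8, 17, 9, 27, 21]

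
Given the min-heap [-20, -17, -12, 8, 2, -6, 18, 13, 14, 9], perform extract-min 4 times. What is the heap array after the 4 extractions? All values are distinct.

[2, 8, 13, 18, 9, 14]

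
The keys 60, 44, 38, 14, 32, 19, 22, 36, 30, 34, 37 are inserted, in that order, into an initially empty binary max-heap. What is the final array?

[60, 44, 38, 36, 37, 19, 22, 14, 30, 32, 34]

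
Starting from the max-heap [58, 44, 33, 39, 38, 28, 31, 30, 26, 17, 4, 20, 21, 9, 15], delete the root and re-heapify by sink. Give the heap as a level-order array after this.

remove root 58; move last element 15 to root → [15, 44, 33, 39, 38, 28, 31, 30, 26, 17, 4, 20, 21, 9]
15 vs larger child 44 at index 1, swap → [44, 15, 33, 39, 38, 28, 31, 30, 26, 17, 4, 20, 21, 9]
15 vs larger child 39 at index 3, swap → [44, 39, 33, 15, 38, 28, 31, 30, 26, 17, 4, 20, 21, 9]
15 vs larger child 30 at index 7, swap → [44, 39, 33, 30, 38, 28, 31, 15, 26, 17, 4, 20, 21, 9]

[44, 39, 33, 30, 38, 28, 31, 15, 26, 17, 4, 20, 21, 9]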